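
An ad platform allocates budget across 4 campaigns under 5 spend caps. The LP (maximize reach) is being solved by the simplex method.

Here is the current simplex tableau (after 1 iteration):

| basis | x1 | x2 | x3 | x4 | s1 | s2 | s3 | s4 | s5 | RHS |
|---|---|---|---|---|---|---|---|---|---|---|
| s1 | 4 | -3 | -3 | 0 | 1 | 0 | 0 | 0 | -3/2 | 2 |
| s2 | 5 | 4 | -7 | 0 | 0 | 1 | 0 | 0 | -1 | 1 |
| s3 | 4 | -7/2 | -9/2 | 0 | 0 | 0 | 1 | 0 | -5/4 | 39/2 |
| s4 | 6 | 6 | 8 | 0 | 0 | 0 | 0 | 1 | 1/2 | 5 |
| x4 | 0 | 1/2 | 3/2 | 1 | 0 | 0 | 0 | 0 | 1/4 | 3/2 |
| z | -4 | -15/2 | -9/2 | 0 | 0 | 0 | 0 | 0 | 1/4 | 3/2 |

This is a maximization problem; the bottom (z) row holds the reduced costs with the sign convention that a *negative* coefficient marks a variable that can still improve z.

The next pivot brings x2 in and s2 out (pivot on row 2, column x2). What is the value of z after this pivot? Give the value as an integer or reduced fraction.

Minimum ratio for x2: 1/4 = 1/4.
z changes by −(z-row coeff of x2)·ratio = −(-15/2)·(1/4) = 15/8.
New z = 3/2 + (15/8) = 27/8.

27/8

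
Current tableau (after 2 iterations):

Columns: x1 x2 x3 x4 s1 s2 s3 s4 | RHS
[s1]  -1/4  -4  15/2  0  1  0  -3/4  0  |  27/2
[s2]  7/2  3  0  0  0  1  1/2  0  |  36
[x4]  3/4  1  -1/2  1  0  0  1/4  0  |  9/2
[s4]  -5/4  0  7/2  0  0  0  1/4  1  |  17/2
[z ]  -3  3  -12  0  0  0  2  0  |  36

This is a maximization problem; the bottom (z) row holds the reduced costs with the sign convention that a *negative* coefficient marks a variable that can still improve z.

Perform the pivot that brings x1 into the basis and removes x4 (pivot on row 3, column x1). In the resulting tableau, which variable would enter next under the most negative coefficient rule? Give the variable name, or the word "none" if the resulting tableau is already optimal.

x3

Pivot element 3/4. New z-row = old z-row − (-3)·(row 3/(3/4)).
Updated z-row coefficients: x1: 0, x2: 7, x3: -14, x4: 4, s1: 0, s2: 0, s3: 3, s4: 0.
The most negative is -14 in column x3, so x3 would enter next.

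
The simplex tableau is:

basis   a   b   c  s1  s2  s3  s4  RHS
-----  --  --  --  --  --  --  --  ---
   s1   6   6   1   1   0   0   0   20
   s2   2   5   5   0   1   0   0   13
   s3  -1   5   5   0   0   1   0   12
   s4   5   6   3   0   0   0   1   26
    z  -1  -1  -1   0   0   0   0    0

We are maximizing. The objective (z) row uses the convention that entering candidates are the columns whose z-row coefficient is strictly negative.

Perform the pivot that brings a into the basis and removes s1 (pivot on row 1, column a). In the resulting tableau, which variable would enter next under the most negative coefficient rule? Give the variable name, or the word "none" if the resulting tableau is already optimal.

Pivot element 6. New z-row = old z-row − (-1)·(row 1/6).
Updated z-row coefficients: a: 0, b: 0, c: -5/6, s1: 1/6, s2: 0, s3: 0, s4: 0.
The most negative is -5/6 in column c, so c would enter next.

c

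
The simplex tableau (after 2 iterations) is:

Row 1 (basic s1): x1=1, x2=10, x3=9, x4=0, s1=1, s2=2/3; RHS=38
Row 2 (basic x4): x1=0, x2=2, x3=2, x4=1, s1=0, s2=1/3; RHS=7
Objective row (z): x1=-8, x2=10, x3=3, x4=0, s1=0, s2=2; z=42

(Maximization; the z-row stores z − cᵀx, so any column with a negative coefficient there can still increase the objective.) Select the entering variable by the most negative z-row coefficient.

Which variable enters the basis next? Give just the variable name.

x1

Objective-row coefficients: x1: -8, x2: 10, x3: 3, x4: 0, s1: 0, s2: 2.
The most negative is -8 in column x1, so x1 enters.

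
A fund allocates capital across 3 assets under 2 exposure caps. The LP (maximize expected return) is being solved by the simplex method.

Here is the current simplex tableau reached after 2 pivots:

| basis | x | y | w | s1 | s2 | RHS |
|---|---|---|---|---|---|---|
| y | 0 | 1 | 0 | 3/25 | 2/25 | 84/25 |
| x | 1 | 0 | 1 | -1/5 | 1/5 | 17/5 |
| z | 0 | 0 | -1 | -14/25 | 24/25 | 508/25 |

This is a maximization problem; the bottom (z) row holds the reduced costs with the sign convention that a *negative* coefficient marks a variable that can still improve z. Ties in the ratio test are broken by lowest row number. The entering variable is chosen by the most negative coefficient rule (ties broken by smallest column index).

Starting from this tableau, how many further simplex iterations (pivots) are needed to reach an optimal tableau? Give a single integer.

2

pivot: w in, x out → z = 593/25
pivot: s1 in, y out → z = 45
No improving column remains; optimal.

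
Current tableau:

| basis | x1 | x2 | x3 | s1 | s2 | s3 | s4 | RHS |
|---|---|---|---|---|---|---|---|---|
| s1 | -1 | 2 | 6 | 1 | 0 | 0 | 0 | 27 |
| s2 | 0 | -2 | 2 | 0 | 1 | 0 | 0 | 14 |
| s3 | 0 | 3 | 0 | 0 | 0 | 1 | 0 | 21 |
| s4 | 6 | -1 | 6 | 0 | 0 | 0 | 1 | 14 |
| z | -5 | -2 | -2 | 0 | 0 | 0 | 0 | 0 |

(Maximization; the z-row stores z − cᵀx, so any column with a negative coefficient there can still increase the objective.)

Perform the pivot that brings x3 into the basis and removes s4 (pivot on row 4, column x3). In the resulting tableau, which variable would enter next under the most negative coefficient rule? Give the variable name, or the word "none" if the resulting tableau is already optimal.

x1

Pivot element 6. New z-row = old z-row − (-2)·(row 4/6).
Updated z-row coefficients: x1: -3, x2: -7/3, x3: 0, s1: 0, s2: 0, s3: 0, s4: 1/3.
The most negative is -3 in column x1, so x1 would enter next.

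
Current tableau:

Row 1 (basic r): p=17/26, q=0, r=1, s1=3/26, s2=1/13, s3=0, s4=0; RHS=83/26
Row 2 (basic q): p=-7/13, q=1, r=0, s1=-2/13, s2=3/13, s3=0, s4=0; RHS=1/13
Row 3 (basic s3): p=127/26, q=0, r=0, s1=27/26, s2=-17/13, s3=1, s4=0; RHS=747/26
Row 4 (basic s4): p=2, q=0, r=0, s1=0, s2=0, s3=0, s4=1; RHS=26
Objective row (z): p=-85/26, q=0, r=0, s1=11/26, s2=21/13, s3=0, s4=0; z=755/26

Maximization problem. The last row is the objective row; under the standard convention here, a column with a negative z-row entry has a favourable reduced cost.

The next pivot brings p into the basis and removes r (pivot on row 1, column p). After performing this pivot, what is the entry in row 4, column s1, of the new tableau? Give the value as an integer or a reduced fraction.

Pivot element is row 1, column p: 17/26.
Normalize row 1: new (row 1, s1) = (3/26)/(17/26) = 3/17.
row 4 ← row 4 − 2·(new row 1): 0 − 2·(3/17) = -6/17.

-6/17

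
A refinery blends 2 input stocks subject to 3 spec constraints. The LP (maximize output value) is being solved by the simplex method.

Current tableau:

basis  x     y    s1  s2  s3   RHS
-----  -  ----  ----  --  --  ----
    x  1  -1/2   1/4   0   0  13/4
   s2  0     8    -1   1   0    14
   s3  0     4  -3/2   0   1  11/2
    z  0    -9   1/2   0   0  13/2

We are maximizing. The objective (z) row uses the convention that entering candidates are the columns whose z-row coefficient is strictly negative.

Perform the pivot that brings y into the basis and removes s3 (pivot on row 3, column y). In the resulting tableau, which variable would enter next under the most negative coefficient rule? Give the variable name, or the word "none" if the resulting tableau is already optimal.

s1

Pivot element 4. New z-row = old z-row − (-9)·(row 3/4).
Updated z-row coefficients: x: 0, y: 0, s1: -23/8, s2: 0, s3: 9/4.
The most negative is -23/8 in column s1, so s1 would enter next.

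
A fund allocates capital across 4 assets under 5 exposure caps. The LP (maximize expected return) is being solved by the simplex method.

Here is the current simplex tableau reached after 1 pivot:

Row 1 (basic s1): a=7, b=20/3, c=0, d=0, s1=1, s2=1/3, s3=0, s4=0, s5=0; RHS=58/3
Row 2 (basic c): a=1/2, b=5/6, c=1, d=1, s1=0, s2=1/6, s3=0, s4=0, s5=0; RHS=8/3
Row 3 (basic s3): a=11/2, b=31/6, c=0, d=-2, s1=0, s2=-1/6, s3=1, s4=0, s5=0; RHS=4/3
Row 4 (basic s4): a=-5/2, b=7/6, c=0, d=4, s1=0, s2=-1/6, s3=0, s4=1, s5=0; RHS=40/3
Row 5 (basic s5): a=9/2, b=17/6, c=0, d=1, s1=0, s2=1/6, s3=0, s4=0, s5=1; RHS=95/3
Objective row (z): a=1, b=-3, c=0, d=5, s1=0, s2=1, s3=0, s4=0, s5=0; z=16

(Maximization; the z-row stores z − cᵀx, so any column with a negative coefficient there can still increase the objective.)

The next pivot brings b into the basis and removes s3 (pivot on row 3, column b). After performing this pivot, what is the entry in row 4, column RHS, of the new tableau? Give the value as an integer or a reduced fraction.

Pivot element is row 3, column b: 31/6.
Normalize row 3: new (row 3, RHS) = (4/3)/(31/6) = 8/31.
row 4 ← row 4 − (7/6)·(new row 3): 40/3 − (7/6)·(8/31) = 404/31.

404/31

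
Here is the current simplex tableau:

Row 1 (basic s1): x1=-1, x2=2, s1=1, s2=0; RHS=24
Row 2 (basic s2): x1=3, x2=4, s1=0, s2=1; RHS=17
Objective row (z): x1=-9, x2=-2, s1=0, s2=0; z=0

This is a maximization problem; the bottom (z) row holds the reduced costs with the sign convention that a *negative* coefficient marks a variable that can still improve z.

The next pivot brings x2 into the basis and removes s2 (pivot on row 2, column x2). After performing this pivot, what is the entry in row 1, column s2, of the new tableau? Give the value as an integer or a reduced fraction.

Pivot element is row 2, column x2: 4.
Normalize row 2: new (row 2, s2) = 1/4 = 1/4.
row 1 ← row 1 − 2·(new row 2): 0 − 2·(1/4) = -1/2.

-1/2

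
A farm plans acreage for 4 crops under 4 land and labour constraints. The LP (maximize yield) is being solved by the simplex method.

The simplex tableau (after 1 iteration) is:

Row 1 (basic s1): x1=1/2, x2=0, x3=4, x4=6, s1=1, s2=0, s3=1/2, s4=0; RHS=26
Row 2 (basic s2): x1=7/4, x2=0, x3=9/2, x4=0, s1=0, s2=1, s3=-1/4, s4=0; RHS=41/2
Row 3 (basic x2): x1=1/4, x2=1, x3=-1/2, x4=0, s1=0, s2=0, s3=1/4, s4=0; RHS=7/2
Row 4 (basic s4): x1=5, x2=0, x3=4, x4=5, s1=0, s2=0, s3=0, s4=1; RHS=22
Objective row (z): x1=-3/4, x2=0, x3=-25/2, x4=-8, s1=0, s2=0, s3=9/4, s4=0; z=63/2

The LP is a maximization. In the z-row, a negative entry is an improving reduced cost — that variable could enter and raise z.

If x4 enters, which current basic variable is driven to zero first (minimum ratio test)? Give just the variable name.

s1

Ratios: row 1 (s1): 26/6 = 13/3; row 2 (s2): entry 0 ≤ 0, skip; row 3 (x2): entry 0 ≤ 0, skip; row 4 (s4): 22/5 = 22/5.
Minimum ratio 13/3 is in the s1 row, so s1 leaves.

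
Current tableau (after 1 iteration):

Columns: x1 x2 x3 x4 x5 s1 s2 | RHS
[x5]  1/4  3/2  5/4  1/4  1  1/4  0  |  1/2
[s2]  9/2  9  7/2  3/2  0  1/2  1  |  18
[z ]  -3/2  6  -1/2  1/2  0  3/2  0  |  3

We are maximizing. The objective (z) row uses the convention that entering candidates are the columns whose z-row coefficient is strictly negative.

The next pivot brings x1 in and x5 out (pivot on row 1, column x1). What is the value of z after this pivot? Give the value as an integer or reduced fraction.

Minimum ratio for x1: (1/2)/(1/4) = 2.
z changes by −(z-row coeff of x1)·ratio = −(-3/2)·2 = 3.
New z = 3 + 3 = 6.

6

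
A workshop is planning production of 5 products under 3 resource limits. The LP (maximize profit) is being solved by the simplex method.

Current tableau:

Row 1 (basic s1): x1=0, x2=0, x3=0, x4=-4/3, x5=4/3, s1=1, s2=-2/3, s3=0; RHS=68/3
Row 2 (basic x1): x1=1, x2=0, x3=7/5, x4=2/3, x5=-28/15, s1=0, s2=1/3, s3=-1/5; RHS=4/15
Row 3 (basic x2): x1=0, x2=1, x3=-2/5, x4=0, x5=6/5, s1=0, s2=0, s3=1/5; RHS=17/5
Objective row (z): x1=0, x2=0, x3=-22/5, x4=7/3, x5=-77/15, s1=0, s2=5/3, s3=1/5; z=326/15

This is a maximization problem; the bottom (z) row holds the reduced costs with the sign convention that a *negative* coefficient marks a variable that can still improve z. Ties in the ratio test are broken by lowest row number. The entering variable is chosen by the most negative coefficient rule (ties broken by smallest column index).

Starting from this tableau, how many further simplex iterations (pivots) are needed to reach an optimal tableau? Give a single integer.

pivot: x5 in, x2 out → z = 653/18
pivot: x3 in, x1 out → z = 1119/14
No improving column remains; optimal.

2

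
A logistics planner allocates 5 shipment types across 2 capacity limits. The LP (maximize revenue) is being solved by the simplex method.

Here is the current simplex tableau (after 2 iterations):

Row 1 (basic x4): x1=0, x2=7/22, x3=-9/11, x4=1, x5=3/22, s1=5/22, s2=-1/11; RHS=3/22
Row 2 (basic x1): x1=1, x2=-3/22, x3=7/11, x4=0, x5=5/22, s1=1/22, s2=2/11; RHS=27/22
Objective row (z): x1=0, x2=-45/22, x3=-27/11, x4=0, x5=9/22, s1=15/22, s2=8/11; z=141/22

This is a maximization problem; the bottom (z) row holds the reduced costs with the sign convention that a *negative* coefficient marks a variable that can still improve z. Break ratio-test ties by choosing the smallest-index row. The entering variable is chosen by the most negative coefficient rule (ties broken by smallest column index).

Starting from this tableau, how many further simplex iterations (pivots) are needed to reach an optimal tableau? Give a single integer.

pivot: x3 in, x1 out → z = 78/7
pivot: x2 in, x4 out → z = 42
No improving column remains; optimal.

2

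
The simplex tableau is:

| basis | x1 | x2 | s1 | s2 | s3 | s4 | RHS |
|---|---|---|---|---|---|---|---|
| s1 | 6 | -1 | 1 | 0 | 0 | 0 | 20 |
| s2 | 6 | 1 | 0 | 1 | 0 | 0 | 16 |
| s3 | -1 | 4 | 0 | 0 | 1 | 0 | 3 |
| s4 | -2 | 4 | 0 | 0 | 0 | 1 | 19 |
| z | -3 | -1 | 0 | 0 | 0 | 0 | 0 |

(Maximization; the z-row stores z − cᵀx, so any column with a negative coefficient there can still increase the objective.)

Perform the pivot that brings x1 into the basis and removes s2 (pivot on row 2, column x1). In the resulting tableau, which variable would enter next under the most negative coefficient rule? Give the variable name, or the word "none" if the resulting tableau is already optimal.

x2

Pivot element 6. New z-row = old z-row − (-3)·(row 2/6).
Updated z-row coefficients: x1: 0, x2: -1/2, s1: 0, s2: 1/2, s3: 0, s4: 0.
The most negative is -1/2 in column x2, so x2 would enter next.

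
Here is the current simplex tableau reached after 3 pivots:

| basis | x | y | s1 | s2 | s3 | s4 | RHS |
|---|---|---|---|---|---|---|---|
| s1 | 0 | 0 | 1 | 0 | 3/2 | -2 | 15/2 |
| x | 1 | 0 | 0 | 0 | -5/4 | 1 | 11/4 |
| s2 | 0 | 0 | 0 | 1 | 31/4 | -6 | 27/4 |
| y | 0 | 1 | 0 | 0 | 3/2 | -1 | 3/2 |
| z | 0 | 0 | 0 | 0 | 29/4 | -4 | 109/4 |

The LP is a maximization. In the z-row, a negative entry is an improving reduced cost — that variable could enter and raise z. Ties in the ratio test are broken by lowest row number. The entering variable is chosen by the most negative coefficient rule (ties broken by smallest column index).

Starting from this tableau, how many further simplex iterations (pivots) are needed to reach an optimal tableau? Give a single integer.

1

pivot: s4 in, x out → z = 153/4
No improving column remains; optimal.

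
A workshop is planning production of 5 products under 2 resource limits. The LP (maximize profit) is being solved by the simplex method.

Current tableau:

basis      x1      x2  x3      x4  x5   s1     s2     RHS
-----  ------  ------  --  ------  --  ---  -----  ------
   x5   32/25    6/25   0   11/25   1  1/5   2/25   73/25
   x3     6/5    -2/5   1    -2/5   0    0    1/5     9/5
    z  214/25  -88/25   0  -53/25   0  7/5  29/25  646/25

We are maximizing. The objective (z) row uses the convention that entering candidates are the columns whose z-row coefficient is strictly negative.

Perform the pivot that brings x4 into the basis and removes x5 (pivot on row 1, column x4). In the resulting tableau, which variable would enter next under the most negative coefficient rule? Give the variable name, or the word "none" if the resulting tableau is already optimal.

Pivot element 11/25. New z-row = old z-row − (-53/25)·(row 1/(11/25)).
Updated z-row coefficients: x1: 162/11, x2: -26/11, x3: 0, x4: 0, x5: 53/11, s1: 26/11, s2: 17/11.
The most negative is -26/11 in column x2, so x2 would enter next.

x2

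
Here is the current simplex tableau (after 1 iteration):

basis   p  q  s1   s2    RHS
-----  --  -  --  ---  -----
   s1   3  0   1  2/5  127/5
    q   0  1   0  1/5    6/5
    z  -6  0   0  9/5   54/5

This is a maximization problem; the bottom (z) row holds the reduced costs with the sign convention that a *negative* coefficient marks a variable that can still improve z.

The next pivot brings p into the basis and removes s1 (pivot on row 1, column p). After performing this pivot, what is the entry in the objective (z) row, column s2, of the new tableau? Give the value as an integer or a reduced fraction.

Pivot element is row 1, column p: 3.
Normalize row 1: new (row 1, s2) = (2/5)/3 = 2/15.
z-row ← z-row − (-6)·(new row 1): 9/5 − (-6)·(2/15) = 13/5.

13/5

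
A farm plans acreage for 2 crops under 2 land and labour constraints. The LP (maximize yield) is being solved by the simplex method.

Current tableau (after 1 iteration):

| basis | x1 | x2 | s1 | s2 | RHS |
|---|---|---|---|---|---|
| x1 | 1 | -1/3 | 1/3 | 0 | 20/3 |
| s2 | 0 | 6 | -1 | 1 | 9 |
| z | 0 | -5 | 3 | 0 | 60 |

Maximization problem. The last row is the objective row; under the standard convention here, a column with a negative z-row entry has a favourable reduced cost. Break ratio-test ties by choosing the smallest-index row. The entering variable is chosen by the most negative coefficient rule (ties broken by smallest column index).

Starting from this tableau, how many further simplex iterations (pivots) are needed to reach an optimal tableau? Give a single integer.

1

pivot: x2 in, s2 out → z = 135/2
No improving column remains; optimal.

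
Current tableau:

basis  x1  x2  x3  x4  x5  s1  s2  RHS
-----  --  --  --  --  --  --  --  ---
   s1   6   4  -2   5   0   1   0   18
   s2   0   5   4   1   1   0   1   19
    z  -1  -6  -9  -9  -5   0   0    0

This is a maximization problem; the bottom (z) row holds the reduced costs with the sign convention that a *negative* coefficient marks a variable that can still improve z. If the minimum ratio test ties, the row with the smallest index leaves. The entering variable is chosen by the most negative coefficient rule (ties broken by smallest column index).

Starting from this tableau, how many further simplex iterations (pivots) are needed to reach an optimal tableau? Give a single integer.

pivot: x3 in, s2 out → z = 171/4
pivot: x4 in, s1 out → z = 153/2
pivot: x5 in, x3 out → z = 547/5
No improving column remains; optimal.

3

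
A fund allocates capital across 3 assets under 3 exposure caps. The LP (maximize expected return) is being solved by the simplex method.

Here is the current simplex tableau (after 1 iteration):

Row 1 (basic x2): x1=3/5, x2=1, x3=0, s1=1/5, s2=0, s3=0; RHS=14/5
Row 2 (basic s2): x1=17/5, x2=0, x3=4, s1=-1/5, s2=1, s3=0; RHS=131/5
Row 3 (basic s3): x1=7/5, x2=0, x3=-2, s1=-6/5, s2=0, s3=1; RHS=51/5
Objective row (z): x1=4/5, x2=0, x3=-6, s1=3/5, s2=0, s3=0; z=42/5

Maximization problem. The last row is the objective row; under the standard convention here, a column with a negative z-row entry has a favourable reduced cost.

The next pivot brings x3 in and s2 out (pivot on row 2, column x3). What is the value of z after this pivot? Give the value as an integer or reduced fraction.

Minimum ratio for x3: (131/5)/4 = 131/20.
z changes by −(z-row coeff of x3)·ratio = −(-6)·(131/20) = 393/10.
New z = 42/5 + (393/10) = 477/10.

477/10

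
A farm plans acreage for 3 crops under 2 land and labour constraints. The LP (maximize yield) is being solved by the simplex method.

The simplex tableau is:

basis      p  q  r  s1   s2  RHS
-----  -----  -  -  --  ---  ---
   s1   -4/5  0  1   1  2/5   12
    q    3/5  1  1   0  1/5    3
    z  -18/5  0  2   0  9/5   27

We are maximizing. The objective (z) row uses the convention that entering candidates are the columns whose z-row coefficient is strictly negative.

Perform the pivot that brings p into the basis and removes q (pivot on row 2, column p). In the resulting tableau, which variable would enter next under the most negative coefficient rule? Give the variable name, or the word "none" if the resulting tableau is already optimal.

none

Pivot element 3/5. New z-row = old z-row − (-18/5)·(row 2/(3/5)).
Updated z-row coefficients: p: 0, q: 6, r: 8, s1: 0, s2: 3.
No coefficient is strictly negative; the tableau after this pivot is optimal.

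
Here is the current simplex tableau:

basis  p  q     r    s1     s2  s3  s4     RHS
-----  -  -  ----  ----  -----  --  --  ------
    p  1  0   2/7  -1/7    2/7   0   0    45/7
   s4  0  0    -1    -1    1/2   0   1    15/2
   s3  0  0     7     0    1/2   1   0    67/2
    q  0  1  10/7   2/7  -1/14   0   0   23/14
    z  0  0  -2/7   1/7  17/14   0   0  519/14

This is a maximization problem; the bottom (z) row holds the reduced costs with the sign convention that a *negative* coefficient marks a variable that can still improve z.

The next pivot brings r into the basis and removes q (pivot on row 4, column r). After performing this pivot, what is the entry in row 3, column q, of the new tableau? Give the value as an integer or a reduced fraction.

Pivot element is row 4, column r: 10/7.
Normalize row 4: new (row 4, q) = 1/(10/7) = 7/10.
row 3 ← row 3 − 7·(new row 4): 0 − 7·(7/10) = -49/10.

-49/10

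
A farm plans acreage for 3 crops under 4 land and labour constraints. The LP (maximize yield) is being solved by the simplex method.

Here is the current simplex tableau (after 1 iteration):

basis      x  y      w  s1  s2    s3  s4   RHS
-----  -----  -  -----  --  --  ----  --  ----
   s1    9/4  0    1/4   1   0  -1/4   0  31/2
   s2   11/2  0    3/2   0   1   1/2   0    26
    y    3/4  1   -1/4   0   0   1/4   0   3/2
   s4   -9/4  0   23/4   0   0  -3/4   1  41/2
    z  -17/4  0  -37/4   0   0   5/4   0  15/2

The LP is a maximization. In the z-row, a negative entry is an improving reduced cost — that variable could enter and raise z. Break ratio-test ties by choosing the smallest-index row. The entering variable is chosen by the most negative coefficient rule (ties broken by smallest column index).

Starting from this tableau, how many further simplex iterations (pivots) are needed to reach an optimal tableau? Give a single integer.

pivot: w in, s4 out → z = 931/23
pivot: x in, s2 out → z = 1881/28
No improving column remains; optimal.

2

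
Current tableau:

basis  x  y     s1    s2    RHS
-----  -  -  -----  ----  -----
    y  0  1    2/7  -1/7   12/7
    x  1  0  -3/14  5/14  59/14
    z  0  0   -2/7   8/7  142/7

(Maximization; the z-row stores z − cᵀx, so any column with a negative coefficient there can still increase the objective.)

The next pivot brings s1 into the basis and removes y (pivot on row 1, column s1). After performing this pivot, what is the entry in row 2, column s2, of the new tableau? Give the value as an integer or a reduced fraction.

1/4

Pivot element is row 1, column s1: 2/7.
Normalize row 1: new (row 1, s2) = (-1/7)/(2/7) = -1/2.
row 2 ← row 2 − (-3/14)·(new row 1): 5/14 − (-3/14)·(-1/2) = 1/4.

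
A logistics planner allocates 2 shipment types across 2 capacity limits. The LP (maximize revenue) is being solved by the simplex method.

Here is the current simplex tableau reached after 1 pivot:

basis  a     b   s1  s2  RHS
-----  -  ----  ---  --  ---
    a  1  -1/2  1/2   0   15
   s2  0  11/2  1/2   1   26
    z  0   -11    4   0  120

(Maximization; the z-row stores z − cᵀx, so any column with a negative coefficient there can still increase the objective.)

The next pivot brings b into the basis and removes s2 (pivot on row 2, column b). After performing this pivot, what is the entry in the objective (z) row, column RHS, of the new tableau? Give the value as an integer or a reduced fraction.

Pivot element is row 2, column b: 11/2.
Normalize row 2: new (row 2, RHS) = 26/(11/2) = 52/11.
z-row ← z-row − (-11)·(new row 2): 120 − (-11)·(52/11) = 172.

172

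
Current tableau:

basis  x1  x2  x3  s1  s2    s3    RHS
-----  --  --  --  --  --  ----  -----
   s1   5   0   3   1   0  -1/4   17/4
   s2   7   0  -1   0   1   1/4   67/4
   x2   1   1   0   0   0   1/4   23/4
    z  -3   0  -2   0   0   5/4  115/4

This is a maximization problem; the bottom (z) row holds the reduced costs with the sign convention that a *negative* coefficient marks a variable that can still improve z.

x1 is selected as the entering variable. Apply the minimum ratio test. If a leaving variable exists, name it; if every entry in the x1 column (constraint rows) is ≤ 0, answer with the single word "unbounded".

s1

Ratios: row 1 (s1): (17/4)/5 = 17/20; row 2 (s2): (67/4)/7 = 67/28; row 3 (x2): (23/4)/1 = 23/4.
Minimum ratio is in the s1 row, so s1 leaves.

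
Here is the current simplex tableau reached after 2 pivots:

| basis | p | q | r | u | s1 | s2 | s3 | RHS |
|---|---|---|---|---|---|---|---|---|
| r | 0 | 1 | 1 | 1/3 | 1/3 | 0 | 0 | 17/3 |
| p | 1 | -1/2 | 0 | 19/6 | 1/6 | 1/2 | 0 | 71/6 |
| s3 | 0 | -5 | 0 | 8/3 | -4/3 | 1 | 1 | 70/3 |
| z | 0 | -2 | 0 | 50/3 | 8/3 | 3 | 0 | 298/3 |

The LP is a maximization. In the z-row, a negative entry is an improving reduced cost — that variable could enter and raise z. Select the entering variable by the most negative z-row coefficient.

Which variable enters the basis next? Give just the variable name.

Objective-row coefficients: p: 0, q: -2, r: 0, u: 50/3, s1: 8/3, s2: 3, s3: 0.
The most negative is -2 in column q, so q enters.

q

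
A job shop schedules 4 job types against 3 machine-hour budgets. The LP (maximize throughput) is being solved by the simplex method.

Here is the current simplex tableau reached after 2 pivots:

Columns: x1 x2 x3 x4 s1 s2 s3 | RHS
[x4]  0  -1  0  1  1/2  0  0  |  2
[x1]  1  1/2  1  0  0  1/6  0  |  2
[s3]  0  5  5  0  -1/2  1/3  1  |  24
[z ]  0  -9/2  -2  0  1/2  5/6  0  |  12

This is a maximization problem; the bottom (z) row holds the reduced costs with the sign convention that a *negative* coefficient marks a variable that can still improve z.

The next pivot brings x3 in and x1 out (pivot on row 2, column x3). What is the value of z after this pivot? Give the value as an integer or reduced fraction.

16

Minimum ratio for x3: 2/1 = 2.
z changes by −(z-row coeff of x3)·ratio = −(-2)·2 = 4.
New z = 12 + 4 = 16.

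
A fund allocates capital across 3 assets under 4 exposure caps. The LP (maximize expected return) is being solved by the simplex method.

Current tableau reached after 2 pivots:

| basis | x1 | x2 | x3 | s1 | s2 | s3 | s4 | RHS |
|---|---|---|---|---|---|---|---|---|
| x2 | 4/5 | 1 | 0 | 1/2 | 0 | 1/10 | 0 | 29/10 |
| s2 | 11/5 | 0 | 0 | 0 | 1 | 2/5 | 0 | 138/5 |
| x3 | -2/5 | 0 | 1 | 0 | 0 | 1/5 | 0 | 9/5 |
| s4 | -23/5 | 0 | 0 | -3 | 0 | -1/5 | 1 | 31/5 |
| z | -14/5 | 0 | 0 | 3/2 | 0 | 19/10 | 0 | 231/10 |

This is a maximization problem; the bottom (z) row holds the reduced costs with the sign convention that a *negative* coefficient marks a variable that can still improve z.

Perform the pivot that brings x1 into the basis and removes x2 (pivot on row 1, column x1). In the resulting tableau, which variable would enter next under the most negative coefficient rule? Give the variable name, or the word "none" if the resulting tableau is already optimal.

Pivot element 4/5. New z-row = old z-row − (-14/5)·(row 1/(4/5)).
Updated z-row coefficients: x1: 0, x2: 7/2, x3: 0, s1: 13/4, s2: 0, s3: 9/4, s4: 0.
No coefficient is strictly negative; the tableau after this pivot is optimal.

none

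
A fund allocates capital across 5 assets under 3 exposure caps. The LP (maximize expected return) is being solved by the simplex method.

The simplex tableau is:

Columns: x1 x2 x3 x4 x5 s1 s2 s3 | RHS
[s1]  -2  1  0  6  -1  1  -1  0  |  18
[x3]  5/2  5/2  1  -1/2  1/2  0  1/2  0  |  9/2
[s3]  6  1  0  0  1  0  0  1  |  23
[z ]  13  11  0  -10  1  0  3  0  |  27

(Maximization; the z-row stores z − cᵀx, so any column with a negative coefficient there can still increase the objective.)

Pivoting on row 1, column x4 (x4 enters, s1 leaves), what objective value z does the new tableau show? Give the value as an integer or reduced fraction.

57

Minimum ratio for x4: 18/6 = 3.
z changes by −(z-row coeff of x4)·ratio = −(-10)·3 = 30.
New z = 27 + 30 = 57.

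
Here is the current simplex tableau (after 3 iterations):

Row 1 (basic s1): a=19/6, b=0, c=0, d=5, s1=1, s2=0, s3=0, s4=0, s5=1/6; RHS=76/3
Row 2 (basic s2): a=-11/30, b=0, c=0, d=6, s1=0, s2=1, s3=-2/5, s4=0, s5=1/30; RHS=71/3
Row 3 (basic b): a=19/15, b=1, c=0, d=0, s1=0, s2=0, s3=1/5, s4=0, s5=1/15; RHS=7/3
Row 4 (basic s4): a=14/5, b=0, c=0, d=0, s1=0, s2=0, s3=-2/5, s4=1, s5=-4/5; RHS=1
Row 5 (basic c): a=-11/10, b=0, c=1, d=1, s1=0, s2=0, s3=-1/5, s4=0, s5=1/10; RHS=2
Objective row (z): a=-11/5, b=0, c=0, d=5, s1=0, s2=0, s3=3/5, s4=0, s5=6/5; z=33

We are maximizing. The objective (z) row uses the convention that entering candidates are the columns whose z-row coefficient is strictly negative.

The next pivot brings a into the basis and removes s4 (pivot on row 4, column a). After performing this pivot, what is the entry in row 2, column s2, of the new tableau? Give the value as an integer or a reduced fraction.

Pivot element is row 4, column a: 14/5.
Normalize row 4: new (row 4, s2) = 0/(14/5) = 0.
row 2 ← row 2 − (-11/30)·(new row 4): 1 − (-11/30)·0 = 1.

1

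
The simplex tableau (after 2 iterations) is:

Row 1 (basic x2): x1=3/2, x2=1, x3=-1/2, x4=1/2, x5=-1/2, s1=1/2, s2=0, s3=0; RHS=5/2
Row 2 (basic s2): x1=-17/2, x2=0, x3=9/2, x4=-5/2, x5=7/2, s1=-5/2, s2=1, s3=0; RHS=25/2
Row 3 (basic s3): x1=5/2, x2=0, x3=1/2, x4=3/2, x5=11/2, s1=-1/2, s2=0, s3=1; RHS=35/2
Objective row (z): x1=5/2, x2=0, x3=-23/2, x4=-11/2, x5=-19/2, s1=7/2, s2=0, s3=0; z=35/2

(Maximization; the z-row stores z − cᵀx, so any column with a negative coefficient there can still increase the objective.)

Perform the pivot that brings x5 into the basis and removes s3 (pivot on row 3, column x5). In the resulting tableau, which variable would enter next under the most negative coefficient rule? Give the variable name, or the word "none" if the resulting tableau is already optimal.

Pivot element 11/2. New z-row = old z-row − (-19/2)·(row 3/(11/2)).
Updated z-row coefficients: x1: 75/11, x2: 0, x3: -117/11, x4: -32/11, x5: 0, s1: 29/11, s2: 0, s3: 19/11.
The most negative is -117/11 in column x3, so x3 would enter next.

x3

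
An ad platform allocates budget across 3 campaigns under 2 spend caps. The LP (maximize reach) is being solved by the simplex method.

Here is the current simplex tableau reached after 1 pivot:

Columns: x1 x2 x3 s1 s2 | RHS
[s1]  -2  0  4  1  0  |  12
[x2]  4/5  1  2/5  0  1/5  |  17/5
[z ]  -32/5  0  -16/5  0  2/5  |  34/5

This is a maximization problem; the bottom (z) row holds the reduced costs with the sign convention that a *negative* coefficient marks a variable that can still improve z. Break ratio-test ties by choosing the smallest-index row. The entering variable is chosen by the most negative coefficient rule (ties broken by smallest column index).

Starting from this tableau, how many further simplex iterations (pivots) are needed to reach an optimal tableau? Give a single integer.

1

pivot: x1 in, x2 out → z = 34
No improving column remains; optimal.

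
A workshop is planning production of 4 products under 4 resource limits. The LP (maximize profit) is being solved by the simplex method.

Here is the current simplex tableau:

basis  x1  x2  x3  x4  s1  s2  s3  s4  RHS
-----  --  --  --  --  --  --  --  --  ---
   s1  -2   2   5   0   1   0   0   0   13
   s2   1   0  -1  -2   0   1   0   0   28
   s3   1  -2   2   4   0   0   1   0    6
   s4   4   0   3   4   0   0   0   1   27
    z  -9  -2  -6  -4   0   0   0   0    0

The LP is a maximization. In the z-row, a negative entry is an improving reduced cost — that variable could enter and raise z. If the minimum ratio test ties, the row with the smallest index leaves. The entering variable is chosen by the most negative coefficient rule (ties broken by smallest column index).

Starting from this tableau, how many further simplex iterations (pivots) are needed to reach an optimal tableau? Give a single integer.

pivot: x1 in, s3 out → z = 54
pivot: x2 in, s4 out → z = 123/2
pivot: s3 in, s1 out → z = 349/4
No improving column remains; optimal.

3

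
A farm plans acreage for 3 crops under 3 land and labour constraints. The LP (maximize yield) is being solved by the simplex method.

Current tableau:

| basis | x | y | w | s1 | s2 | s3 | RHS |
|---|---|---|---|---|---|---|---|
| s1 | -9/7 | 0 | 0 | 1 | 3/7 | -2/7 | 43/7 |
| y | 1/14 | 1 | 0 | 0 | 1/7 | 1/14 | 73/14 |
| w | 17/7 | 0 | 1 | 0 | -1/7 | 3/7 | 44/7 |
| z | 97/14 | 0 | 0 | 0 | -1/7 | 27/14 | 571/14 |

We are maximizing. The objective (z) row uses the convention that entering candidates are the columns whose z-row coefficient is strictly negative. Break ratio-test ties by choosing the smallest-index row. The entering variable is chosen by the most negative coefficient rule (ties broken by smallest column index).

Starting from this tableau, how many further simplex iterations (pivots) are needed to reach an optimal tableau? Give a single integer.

pivot: s2 in, s1 out → z = 257/6
No improving column remains; optimal.

1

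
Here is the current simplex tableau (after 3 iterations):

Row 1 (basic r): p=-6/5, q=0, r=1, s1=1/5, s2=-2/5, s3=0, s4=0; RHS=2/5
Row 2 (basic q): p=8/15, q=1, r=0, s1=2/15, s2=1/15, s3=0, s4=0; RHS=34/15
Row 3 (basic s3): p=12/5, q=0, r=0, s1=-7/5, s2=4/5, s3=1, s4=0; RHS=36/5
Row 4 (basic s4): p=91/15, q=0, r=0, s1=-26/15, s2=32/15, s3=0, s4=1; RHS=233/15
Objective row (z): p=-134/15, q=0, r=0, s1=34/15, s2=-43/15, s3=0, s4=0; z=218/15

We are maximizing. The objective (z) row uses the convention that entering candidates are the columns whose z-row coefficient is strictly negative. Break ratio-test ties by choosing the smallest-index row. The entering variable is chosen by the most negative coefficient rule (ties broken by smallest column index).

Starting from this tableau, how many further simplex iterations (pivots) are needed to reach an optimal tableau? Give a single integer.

2

pivot: p in, s4 out → z = 3404/91
pivot: s1 in, q out → z = 498/13
No improving column remains; optimal.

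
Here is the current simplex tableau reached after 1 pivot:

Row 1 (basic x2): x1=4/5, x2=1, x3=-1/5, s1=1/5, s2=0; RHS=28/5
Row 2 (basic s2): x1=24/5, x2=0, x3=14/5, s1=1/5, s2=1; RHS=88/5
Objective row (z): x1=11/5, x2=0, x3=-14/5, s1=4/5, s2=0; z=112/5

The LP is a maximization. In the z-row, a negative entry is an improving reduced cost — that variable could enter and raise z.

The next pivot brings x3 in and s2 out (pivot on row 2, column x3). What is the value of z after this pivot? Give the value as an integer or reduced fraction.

Minimum ratio for x3: (88/5)/(14/5) = 44/7.
z changes by −(z-row coeff of x3)·ratio = −(-14/5)·(44/7) = 88/5.
New z = 112/5 + (88/5) = 40.

40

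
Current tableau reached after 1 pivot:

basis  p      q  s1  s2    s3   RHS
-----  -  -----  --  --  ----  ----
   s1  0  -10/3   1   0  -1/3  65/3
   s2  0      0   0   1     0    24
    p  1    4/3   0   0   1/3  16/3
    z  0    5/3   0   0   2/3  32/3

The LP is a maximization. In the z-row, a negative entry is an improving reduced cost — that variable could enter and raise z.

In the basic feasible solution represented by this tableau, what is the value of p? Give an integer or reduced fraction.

p is basic (row 3); its value is the RHS of that row: 16/3.

16/3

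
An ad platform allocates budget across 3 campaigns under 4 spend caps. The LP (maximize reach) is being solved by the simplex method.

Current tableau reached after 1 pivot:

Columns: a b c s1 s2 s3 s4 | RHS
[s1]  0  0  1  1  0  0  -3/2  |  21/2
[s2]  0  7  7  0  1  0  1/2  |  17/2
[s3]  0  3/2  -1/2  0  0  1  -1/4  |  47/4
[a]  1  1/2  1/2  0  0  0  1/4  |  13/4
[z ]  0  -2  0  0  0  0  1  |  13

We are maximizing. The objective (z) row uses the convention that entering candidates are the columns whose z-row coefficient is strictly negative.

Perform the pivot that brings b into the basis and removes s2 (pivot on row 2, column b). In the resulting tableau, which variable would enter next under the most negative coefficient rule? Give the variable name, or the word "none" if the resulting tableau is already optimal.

Pivot element 7. New z-row = old z-row − (-2)·(row 2/7).
Updated z-row coefficients: a: 0, b: 0, c: 2, s1: 0, s2: 2/7, s3: 0, s4: 8/7.
No coefficient is strictly negative; the tableau after this pivot is optimal.

none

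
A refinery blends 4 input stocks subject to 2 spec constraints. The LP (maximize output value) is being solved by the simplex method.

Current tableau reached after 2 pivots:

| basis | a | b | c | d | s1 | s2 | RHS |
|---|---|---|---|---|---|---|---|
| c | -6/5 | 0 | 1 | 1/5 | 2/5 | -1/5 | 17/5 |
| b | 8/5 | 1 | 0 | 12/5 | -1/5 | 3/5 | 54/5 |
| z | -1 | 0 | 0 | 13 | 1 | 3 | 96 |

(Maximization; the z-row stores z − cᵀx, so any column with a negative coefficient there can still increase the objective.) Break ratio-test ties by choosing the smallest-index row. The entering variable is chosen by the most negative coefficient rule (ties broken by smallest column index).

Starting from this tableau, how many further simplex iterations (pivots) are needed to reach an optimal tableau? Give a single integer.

1

pivot: a in, b out → z = 411/4
No improving column remains; optimal.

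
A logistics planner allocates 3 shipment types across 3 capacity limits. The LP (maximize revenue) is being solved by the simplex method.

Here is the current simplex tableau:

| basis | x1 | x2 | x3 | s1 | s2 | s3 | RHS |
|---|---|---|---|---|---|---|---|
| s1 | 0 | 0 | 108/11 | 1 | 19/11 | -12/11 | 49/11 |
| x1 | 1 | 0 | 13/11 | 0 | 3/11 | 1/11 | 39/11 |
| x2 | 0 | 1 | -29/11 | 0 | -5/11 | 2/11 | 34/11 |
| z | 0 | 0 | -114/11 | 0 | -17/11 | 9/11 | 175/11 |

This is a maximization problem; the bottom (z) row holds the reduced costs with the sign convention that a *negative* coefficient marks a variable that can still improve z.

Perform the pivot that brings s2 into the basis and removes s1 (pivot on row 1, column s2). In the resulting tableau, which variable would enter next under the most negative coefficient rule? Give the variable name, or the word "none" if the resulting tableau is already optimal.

Pivot element 19/11. New z-row = old z-row − (-17/11)·(row 1/(19/11)).
Updated z-row coefficients: x1: 0, x2: 0, x3: -30/19, s1: 17/19, s2: 0, s3: -3/19.
The most negative is -30/19 in column x3, so x3 would enter next.

x3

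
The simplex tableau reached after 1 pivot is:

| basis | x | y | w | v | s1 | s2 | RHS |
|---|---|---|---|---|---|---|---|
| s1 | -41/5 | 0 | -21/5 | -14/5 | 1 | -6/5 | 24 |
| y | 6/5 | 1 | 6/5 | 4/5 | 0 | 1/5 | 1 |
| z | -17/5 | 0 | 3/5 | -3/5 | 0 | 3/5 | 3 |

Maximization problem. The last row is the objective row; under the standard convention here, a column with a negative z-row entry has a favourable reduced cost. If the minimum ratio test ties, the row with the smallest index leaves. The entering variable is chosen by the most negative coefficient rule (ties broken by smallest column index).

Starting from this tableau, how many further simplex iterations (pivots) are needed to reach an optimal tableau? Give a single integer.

1

pivot: x in, y out → z = 35/6
No improving column remains; optimal.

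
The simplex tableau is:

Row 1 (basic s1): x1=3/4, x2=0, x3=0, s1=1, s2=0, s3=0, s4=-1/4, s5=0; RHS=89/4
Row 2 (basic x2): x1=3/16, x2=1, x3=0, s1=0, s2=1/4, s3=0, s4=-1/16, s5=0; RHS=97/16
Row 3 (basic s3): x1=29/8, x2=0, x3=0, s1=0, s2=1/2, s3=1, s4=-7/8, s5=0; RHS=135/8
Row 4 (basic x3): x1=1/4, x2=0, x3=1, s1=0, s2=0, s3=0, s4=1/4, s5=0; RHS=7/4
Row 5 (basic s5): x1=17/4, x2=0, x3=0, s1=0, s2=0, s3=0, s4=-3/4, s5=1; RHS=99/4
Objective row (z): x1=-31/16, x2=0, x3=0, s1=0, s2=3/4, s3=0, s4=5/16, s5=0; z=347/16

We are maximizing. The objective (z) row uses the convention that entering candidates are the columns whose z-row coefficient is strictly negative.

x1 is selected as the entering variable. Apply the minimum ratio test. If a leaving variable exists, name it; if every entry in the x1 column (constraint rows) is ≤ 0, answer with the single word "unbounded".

Ratios: row 1 (s1): (89/4)/(3/4) = 89/3; row 2 (x2): (97/16)/(3/16) = 97/3; row 3 (s3): (135/8)/(29/8) = 135/29; row 4 (x3): (7/4)/(1/4) = 7; row 5 (s5): (99/4)/(17/4) = 99/17.
Minimum ratio is in the s3 row, so s3 leaves.

s3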